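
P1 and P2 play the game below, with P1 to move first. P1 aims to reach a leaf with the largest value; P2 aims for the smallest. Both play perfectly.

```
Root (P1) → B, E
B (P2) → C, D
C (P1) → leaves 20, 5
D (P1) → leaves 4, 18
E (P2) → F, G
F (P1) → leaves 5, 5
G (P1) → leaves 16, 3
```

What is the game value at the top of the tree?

C (P1): max(20, 5) = 20
D (P1): max(4, 18) = 18
B (P2): min(20, 18) = 18
F (P1): max(5, 5) = 5
G (P1): max(16, 3) = 16
E (P2): min(5, 16) = 5
Root (P1): max(18, 5) = 18

18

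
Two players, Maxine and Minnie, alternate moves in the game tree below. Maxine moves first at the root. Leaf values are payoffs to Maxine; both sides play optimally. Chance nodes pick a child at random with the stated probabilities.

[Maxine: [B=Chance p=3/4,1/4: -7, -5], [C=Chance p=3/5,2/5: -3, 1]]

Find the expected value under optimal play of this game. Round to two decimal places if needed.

B (Chance): 3/4·-7 + 1/4·-5 = -6.5
C (Chance): 3/5·-3 + 2/5·1 = -1.4
Root (Maxine): max(-6.5, -1.4) = -1.4

-1.4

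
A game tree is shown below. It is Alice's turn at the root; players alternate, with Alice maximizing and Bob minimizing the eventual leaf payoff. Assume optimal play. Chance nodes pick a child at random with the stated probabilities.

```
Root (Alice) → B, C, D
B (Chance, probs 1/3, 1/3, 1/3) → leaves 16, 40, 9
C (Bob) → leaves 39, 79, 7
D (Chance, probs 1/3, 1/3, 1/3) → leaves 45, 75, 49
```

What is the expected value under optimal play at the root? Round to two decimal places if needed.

56.33

B (Chance): 1/3·16 + 1/3·40 + 1/3·9 = 21.67
C (Bob): min(39, 79, 7) = 7
D (Chance): 1/3·45 + 1/3·75 + 1/3·49 = 56.33
Root (Alice): max(21.67, 7, 56.33) = 56.33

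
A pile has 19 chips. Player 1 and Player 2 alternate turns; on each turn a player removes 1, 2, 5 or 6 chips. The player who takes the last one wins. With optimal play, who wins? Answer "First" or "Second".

First

Compute winning (W) and losing (L) positions by backward induction:
i:   0  1  2  3  4  5  6  7  8  9 10 11 12 13 14 15 16 17 18 19
     L  W  W  L  W  W  W  L  W  W  L  W  W  W  L  W  W  L  W  W
Position 19 is W, so the first player wins.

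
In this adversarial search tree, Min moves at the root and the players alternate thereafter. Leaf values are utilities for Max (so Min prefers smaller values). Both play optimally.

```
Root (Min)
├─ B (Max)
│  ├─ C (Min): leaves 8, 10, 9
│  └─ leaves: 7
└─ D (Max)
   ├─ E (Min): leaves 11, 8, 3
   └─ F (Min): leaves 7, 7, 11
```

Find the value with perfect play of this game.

C (Min): min(8, 10, 9) = 8
B (Max): max(8, 7) = 8
E (Min): min(11, 8, 3) = 3
F (Min): min(7, 7, 11) = 7
D (Max): max(3, 7) = 7
Root (Min): min(8, 7) = 7

7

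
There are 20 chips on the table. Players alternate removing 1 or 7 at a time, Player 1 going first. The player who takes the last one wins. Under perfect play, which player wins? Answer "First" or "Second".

Second

i:   0  1  2  3  4  5  6  7  8  9 10 11 12 13 14 15 16 17 18 19 20
     L  W  L  W  L  W  L  W  L  W  L  W  L  W  L  W  L  W  L  W  L
Position 20 is L, so the second player wins.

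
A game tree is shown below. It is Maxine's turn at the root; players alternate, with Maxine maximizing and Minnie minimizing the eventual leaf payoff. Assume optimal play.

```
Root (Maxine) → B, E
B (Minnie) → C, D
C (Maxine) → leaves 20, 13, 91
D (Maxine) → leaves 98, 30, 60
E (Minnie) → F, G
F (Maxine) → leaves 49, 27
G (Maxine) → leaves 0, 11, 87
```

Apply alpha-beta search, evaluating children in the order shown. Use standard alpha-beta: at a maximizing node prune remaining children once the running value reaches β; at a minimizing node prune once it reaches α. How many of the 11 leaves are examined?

C [α=-∞,β=+∞]: v=91
D [α=-∞,β=91]: v=98 after child 1 ≥ β → β-cutoff, skip 2
B [α=-∞,β=+∞]: v=91
F [α=91,β=+∞]: v=49
E [α=91,β=+∞]: v=49 after child 1 ≤ α → α-cutoff, skip 1
Root [α=-∞,β=+∞]: v=91
Leaves evaluated: 6 of 11.

6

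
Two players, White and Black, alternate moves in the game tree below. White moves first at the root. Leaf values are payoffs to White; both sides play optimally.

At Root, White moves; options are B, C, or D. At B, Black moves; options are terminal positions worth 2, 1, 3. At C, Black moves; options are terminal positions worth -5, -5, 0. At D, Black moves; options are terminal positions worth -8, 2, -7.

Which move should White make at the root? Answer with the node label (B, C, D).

B (Black): min(2, 1, 3) = 1
C (Black): min(-5, -5, 0) = -5
D (Black): min(-8, 2, -7) = -8
Root (White): max(1, -5, -8) = 1
White picks the child with the highest value: B (value 1).

B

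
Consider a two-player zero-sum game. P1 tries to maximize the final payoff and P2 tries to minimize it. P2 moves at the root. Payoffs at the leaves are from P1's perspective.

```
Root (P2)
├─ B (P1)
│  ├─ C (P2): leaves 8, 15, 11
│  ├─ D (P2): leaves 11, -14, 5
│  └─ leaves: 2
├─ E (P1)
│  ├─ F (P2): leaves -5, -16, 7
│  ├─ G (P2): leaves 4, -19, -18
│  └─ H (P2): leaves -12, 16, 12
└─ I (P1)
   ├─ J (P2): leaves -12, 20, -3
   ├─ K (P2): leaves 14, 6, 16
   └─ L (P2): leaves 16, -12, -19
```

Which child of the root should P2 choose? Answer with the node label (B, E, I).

E

C (P2): min(8, 15, 11) = 8
D (P2): min(11, -14, 5) = -14
B (P1): max(8, -14, 2) = 8
F (P2): min(-5, -16, 7) = -16
G (P2): min(4, -19, -18) = -19
H (P2): min(-12, 16, 12) = -12
E (P1): max(-16, -19, -12) = -12
J (P2): min(-12, 20, -3) = -12
K (P2): min(14, 6, 16) = 6
L (P2): min(16, -12, -19) = -19
I (P1): max(-12, 6, -19) = 6
Root (P2): min(8, -12, 6) = -12
P2 picks the child with the lowest value: E (value -12).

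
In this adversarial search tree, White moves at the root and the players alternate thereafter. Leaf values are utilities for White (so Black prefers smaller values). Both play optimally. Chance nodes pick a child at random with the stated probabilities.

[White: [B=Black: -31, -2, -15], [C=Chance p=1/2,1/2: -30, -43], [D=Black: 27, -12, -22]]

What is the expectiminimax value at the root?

B (Black): min(-31, -2, -15) = -31
C (Chance): 1/2·-30 + 1/2·-43 = -36.5
D (Black): min(27, -12, -22) = -22
Root (White): max(-31, -36.5, -22) = -22

-22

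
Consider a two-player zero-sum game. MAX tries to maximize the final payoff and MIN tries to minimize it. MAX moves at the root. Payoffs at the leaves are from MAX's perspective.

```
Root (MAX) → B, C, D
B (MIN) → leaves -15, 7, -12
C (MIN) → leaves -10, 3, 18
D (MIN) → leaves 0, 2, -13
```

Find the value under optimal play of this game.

-10

B (MIN): min(-15, 7, -12) = -15
C (MIN): min(-10, 3, 18) = -10
D (MIN): min(0, 2, -13) = -13
Root (MAX): max(-15, -10, -13) = -10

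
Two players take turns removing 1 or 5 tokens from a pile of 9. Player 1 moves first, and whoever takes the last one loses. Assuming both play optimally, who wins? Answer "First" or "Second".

Compute winning (W) and losing (L) positions by backward induction:
i:   0  1  2  3  4  5  6  7  8  9
     W  L  W  L  W  L  W  L  W  L
Position 9 is L, so the second player wins.

Second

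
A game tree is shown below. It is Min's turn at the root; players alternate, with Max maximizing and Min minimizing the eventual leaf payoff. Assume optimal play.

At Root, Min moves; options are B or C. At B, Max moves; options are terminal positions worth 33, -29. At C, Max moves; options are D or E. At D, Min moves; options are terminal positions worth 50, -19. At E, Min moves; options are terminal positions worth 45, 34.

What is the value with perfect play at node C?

34

D: min(50, -19) = -19
E: min(45, 34) = 34
C: max(-19, 34) = 34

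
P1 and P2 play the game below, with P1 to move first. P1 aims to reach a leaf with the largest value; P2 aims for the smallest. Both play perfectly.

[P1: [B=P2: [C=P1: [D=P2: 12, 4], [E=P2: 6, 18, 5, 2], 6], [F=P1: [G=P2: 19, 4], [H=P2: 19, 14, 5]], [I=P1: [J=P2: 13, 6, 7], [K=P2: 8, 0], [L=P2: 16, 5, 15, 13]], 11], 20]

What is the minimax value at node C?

D: min(12, 4) = 4
E: min(6, 18, 5, 2) = 2
C: max(4, 2, 6) = 6

6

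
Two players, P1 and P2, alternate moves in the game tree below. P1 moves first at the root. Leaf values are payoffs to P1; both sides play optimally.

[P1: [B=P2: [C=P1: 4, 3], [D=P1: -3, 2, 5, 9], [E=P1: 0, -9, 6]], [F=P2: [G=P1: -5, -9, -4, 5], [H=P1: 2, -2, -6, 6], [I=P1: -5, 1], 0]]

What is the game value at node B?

C: max(4, 3) = 4
D: max(-3, 2, 5, 9) = 9
E: max(0, -9, 6) = 6
B: min(4, 9, 6) = 4

4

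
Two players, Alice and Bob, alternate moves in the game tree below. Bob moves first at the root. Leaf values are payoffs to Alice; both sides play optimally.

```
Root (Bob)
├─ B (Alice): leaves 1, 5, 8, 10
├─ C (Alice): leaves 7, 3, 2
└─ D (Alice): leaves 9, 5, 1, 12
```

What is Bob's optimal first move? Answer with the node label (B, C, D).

B (Alice): max(1, 5, 8, 10) = 10
C (Alice): max(7, 3, 2) = 7
D (Alice): max(9, 5, 1, 12) = 12
Root (Bob): min(10, 7, 12) = 7
Bob picks the child with the lowest value: C (value 7).

C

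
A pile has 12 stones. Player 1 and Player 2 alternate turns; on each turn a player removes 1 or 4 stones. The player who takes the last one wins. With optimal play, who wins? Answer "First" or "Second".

i:   0  1  2  3  4  5  6  7  8  9 10 11 12
     L  W  L  W  W  L  W  L  W  W  L  W  L
Position 12 is L, so the second player wins.

Second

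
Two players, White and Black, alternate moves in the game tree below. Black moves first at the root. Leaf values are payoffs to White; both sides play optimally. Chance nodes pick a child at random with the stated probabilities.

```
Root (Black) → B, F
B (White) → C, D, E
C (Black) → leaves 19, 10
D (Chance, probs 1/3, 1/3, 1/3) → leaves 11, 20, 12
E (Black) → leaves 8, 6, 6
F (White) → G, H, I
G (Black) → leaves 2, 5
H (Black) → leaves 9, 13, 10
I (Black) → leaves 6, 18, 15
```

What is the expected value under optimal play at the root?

9

C (Black): min(19, 10) = 10
D (Chance): 1/3·11 + 1/3·20 + 1/3·12 = 14.33
E (Black): min(8, 6, 6) = 6
B (White): max(10, 14.33, 6) = 14.33
G (Black): min(2, 5) = 2
H (Black): min(9, 13, 10) = 9
I (Black): min(6, 18, 15) = 6
F (White): max(2, 9, 6) = 9
Root (Black): min(14.33, 9) = 9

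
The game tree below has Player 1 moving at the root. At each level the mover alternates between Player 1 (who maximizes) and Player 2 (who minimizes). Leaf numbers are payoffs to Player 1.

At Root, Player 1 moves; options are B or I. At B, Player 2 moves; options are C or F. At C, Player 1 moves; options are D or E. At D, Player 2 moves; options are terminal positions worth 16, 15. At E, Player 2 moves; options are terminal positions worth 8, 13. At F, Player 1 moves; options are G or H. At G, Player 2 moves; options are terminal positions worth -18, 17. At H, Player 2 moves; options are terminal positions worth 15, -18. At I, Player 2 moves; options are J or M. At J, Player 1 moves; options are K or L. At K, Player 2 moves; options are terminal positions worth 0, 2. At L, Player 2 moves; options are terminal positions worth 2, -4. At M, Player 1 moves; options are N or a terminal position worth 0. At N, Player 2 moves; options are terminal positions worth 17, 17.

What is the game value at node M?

N: min(17, 17) = 17
M: max(17, 0) = 17

17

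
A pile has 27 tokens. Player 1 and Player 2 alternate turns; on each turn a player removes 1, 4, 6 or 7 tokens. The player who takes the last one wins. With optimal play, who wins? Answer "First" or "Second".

Compute winning (W) and losing (L) positions by backward induction:
i:   0  1  2  3  4  5  6  7  8  9 10 11 12 13 14 15 16 17 18 19 20 21 22 23 24 25 26 27
     L  W  L  W  W  L  W  W  W  W  L  W  W  L  W  L  W  W  L  W  W  W  W  L  W  W  L  W
Position 27 is W, so the first player wins.

First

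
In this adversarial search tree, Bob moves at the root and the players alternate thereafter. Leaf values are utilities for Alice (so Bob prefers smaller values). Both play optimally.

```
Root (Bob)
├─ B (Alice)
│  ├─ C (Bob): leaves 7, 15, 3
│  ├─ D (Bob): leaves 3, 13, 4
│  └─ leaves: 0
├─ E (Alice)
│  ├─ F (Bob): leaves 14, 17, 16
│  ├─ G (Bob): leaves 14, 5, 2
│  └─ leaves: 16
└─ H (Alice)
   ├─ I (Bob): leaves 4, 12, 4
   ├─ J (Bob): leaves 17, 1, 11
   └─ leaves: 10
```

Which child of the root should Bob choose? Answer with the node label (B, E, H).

C (Bob): min(7, 15, 3) = 3
D (Bob): min(3, 13, 4) = 3
B (Alice): max(3, 3, 0) = 3
F (Bob): min(14, 17, 16) = 14
G (Bob): min(14, 5, 2) = 2
E (Alice): max(14, 2, 16) = 16
I (Bob): min(4, 12, 4) = 4
J (Bob): min(17, 1, 11) = 1
H (Alice): max(4, 1, 10) = 10
Root (Bob): min(3, 16, 10) = 3
Bob picks the child with the lowest value: B (value 3).

B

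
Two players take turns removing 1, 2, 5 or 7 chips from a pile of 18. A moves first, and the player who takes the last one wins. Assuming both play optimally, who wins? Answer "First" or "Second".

Compute winning (W) and losing (L) positions by backward induction:
i:   0  1  2  3  4  5  6  7  8  9 10 11 12 13 14 15 16 17 18
     L  W  W  L  W  W  L  W  W  L  W  W  L  W  W  L  W  W  L
Position 18 is L, so the second player wins.

Second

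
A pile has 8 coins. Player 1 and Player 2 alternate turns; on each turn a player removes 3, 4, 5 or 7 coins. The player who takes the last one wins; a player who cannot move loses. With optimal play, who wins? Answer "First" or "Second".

First

Compute winning (W) and losing (L) positions by backward induction:
i:   0  1  2  3  4  5  6  7  8
     L  L  L  W  W  W  W  W  W
Position 8 is W, so the first player wins.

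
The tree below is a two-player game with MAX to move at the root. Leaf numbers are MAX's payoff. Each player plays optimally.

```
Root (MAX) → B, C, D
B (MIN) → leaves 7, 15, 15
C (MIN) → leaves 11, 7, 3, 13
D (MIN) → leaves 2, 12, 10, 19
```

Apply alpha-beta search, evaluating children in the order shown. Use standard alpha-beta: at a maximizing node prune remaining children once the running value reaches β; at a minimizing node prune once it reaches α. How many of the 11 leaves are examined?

B [α=-∞,β=+∞]: v=7
C [α=7,β=+∞]: v=7 after child 2 ≤ α → α-cutoff, skip 2
D [α=7,β=+∞]: v=2 after child 1 ≤ α → α-cutoff, skip 3
Root [α=-∞,β=+∞]: v=7
Leaves evaluated: 6 of 11.

6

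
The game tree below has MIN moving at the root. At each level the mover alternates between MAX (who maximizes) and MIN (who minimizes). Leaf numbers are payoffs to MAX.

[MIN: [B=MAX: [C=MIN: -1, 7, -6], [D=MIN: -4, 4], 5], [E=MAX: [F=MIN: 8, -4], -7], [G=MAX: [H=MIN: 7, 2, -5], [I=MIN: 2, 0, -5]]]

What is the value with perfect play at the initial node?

-5

C (MIN): min(-1, 7, -6) = -6
D (MIN): min(-4, 4) = -4
B (MAX): max(-6, -4, 5) = 5
F (MIN): min(8, -4) = -4
E (MAX): max(-4, -7) = -4
H (MIN): min(7, 2, -5) = -5
I (MIN): min(2, 0, -5) = -5
G (MAX): max(-5, -5) = -5
Root (MIN): min(5, -4, -5) = -5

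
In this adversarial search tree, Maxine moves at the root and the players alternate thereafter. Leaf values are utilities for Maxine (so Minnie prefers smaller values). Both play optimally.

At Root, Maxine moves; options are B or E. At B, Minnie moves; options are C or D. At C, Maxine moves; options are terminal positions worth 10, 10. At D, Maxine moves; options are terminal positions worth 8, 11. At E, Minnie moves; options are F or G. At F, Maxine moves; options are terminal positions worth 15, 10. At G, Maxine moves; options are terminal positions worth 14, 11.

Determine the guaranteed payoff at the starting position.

C (Maxine): max(10, 10) = 10
D (Maxine): max(8, 11) = 11
B (Minnie): min(10, 11) = 10
F (Maxine): max(15, 10) = 15
G (Maxine): max(14, 11) = 14
E (Minnie): min(15, 14) = 14
Root (Maxine): max(10, 14) = 14

14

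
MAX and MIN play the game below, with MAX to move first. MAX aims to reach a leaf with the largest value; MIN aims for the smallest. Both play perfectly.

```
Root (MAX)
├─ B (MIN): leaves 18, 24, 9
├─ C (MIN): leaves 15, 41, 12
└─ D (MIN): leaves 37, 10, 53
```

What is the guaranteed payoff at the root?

12

B (MIN): min(18, 24, 9) = 9
C (MIN): min(15, 41, 12) = 12
D (MIN): min(37, 10, 53) = 10
Root (MAX): max(9, 12, 10) = 12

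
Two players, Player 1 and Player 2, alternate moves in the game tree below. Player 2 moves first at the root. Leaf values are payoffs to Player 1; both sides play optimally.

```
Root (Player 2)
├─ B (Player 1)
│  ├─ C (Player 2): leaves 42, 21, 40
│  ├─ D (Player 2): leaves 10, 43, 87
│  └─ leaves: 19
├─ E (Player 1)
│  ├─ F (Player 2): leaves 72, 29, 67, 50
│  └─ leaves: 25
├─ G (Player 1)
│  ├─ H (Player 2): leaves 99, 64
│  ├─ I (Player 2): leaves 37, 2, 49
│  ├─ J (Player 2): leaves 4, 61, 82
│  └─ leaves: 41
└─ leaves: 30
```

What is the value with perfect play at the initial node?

21

C (Player 2): min(42, 21, 40) = 21
D (Player 2): min(10, 43, 87) = 10
B (Player 1): max(21, 10, 19) = 21
F (Player 2): min(72, 29, 67, 50) = 29
E (Player 1): max(29, 25) = 29
H (Player 2): min(99, 64) = 64
I (Player 2): min(37, 2, 49) = 2
J (Player 2): min(4, 61, 82) = 4
G (Player 1): max(64, 2, 4, 41) = 64
Root (Player 2): min(21, 29, 64, 30) = 21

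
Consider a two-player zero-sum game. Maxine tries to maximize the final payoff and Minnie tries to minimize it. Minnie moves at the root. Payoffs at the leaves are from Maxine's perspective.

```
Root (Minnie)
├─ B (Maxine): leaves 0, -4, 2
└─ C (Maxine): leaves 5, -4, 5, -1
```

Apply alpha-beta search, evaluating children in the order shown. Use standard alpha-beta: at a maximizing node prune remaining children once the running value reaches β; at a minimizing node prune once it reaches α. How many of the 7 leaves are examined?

4

B [α=-∞,β=+∞]: v=2
C [α=-∞,β=2]: v=5 after child 1 ≥ β → β-cutoff, skip 3
Root [α=-∞,β=+∞]: v=2
Leaves evaluated: 4 of 7.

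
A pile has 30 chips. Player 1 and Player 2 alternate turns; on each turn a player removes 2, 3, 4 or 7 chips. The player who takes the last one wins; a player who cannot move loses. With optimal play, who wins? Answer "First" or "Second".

First

W/L table (W = player to move can force a win):
i:   0  1  2  3  4  5  6  7  8  9 10 11 12 13 14 15 16 17 18 19 20 21 22 23 24 25 26 27 28 29 30
     L  L  W  W  W  W  L  W  W  W  W  L  L  W  W  W  W  L  W  W  W  W  L  L  W  W  W  W  L  W  W
Position 30 is W, so the first player wins.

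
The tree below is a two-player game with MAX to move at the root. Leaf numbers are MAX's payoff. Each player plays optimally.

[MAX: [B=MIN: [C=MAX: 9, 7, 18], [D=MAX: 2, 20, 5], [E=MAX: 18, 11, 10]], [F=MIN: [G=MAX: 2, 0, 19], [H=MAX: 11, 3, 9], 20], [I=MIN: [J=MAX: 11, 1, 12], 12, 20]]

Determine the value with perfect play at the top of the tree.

18

C (MAX): max(9, 7, 18) = 18
D (MAX): max(2, 20, 5) = 20
E (MAX): max(18, 11, 10) = 18
B (MIN): min(18, 20, 18) = 18
G (MAX): max(2, 0, 19) = 19
H (MAX): max(11, 3, 9) = 11
F (MIN): min(19, 11, 20) = 11
J (MAX): max(11, 1, 12) = 12
I (MIN): min(12, 12, 20) = 12
Root (MAX): max(18, 11, 12) = 18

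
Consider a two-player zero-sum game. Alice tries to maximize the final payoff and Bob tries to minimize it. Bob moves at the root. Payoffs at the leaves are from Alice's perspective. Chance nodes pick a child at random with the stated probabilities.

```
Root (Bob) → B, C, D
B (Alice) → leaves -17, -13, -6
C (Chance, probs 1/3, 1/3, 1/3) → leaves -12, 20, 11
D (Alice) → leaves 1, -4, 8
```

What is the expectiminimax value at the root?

B (Alice): max(-17, -13, -6) = -6
C (Chance): 1/3·-12 + 1/3·20 + 1/3·11 = 6.33
D (Alice): max(1, -4, 8) = 8
Root (Bob): min(-6, 6.33, 8) = -6

-6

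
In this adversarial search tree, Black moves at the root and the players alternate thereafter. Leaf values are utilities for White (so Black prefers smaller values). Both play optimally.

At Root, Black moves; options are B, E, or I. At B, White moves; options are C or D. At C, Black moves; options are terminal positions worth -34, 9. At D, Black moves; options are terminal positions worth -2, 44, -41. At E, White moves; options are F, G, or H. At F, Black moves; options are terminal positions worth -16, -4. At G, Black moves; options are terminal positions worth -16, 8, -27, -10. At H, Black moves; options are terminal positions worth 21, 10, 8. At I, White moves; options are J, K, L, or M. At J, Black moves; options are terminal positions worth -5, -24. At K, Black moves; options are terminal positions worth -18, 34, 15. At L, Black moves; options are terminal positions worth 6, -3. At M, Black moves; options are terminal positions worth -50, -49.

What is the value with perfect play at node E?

8

F: min(-16, -4) = -16
G: min(-16, 8, -27, -10) = -27
H: min(21, 10, 8) = 8
E: max(-16, -27, 8) = 8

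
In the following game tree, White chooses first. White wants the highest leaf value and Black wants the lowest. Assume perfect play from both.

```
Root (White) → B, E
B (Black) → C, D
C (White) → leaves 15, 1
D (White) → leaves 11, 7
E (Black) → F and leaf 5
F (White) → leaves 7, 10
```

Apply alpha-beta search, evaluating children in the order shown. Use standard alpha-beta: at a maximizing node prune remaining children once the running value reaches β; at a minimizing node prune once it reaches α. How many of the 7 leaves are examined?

6

C [α=-∞,β=+∞]: v=15
D [α=-∞,β=15]: v=11
B [α=-∞,β=+∞]: v=11
F [α=11,β=+∞]: v=10
E [α=11,β=+∞]: v=10 after child 1 ≤ α → α-cutoff, skip 1
Root [α=-∞,β=+∞]: v=11
Leaves evaluated: 6 of 7.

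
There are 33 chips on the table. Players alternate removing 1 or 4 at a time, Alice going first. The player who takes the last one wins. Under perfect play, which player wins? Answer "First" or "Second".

First

Positions where the player to move wins (W) vs loses (L):
i:   0  1  2  3  4  5  6  7  8  9 10 11 12 13 14 15 16 17 18 19 20 21 22 23 24 25 26 27 28 29 30 31 32 33
     L  W  L  W  W  L  W  L  W  W  L  W  L  W  W  L  W  L  W  W  L  W  L  W  W  L  W  L  W  W  L  W  L  W
Position 33 is W, so the first player wins.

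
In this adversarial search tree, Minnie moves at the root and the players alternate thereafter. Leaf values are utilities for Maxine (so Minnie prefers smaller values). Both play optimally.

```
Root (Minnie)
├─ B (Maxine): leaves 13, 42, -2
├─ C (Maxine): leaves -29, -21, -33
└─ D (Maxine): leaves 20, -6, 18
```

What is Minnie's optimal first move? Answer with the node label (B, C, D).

C

B (Maxine): max(13, 42, -2) = 42
C (Maxine): max(-29, -21, -33) = -21
D (Maxine): max(20, -6, 18) = 20
Root (Minnie): min(42, -21, 20) = -21
Minnie picks the child with the lowest value: C (value -21).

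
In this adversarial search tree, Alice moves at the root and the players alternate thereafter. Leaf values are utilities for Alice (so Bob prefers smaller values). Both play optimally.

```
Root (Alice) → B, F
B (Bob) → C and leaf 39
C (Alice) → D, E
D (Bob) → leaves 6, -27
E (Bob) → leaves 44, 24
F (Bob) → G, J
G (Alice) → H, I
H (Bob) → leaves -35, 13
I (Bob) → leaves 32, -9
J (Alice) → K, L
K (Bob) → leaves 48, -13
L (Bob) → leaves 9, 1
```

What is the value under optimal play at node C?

D: min(6, -27) = -27
E: min(44, 24) = 24
C: max(-27, 24) = 24

24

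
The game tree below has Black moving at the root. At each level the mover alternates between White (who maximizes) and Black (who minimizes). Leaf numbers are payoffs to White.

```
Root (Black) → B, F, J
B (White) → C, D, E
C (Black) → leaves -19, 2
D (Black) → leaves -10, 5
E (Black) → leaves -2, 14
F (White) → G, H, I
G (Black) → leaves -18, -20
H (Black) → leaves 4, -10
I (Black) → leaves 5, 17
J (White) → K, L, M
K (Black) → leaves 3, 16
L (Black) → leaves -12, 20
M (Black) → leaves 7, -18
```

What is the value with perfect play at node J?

K: min(3, 16) = 3
L: min(-12, 20) = -12
M: min(7, -18) = -18
J: max(3, -12, -18) = 3

3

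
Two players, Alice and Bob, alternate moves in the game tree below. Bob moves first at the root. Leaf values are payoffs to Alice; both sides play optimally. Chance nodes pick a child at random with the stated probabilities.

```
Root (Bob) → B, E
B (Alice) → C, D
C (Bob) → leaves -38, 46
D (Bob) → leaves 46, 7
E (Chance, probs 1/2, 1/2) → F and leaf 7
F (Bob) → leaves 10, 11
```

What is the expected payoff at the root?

C (Bob): min(-38, 46) = -38
D (Bob): min(46, 7) = 7
B (Alice): max(-38, 7) = 7
F (Bob): min(10, 11) = 10
E (Chance): 1/2·10 + 1/2·7 = 8.5
Root (Bob): min(7, 8.5) = 7

7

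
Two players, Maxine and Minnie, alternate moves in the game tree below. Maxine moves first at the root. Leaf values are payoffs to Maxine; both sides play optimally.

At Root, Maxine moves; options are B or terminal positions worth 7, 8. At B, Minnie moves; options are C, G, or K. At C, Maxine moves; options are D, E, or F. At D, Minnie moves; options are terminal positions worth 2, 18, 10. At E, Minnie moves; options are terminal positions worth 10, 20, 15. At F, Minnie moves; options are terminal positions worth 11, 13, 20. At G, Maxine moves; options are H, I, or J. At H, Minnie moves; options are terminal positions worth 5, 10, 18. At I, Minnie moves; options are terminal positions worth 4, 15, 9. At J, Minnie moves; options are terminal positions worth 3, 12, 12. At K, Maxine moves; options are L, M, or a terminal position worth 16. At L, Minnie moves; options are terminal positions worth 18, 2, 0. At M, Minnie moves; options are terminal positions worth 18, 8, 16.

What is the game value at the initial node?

D (Minnie): min(2, 18, 10) = 2
E (Minnie): min(10, 20, 15) = 10
F (Minnie): min(11, 13, 20) = 11
C (Maxine): max(2, 10, 11) = 11
H (Minnie): min(5, 10, 18) = 5
I (Minnie): min(4, 15, 9) = 4
J (Minnie): min(3, 12, 12) = 3
G (Maxine): max(5, 4, 3) = 5
L (Minnie): min(18, 2, 0) = 0
M (Minnie): min(18, 8, 16) = 8
K (Maxine): max(0, 8, 16) = 16
B (Minnie): min(11, 5, 16) = 5
Root (Maxine): max(5, 7, 8) = 8

8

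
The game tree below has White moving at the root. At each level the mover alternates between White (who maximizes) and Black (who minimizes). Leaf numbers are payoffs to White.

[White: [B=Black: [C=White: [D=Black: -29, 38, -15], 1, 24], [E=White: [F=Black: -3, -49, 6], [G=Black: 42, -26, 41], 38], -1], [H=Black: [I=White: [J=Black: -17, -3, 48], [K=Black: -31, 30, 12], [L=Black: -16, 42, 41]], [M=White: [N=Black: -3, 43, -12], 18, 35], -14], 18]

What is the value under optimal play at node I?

-16

J: min(-17, -3, 48) = -17
K: min(-31, 30, 12) = -31
L: min(-16, 42, 41) = -16
I: max(-17, -31, -16) = -16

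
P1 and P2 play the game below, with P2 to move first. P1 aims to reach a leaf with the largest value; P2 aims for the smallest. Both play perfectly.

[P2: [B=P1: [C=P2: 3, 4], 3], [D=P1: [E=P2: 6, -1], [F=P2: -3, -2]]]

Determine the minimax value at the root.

-1

C (P2): min(3, 4) = 3
B (P1): max(3, 3) = 3
E (P2): min(6, -1) = -1
F (P2): min(-3, -2) = -3
D (P1): max(-1, -3) = -1
Root (P2): min(3, -1) = -1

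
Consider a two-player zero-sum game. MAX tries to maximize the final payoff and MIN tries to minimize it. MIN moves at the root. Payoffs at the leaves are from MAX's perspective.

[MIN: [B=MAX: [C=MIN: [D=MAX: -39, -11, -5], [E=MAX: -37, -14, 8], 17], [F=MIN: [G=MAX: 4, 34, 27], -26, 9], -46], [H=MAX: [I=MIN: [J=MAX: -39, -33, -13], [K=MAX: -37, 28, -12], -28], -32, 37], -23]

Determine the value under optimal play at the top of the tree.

D (MAX): max(-39, -11, -5) = -5
E (MAX): max(-37, -14, 8) = 8
C (MIN): min(-5, 8, 17) = -5
G (MAX): max(4, 34, 27) = 34
F (MIN): min(34, -26, 9) = -26
B (MAX): max(-5, -26, -46) = -5
J (MAX): max(-39, -33, -13) = -13
K (MAX): max(-37, 28, -12) = 28
I (MIN): min(-13, 28, -28) = -28
H (MAX): max(-28, -32, 37) = 37
Root (MIN): min(-5, 37, -23) = -23

-23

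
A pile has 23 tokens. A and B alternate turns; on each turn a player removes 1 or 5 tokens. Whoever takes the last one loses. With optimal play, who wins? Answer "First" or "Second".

Second

Mark each pile size as W (mover wins) or L (mover loses):
i:   0  1  2  3  4  5  6  7  8  9 10 11 12 13 14 15 16 17 18 19 20 21 22 23
     W  L  W  L  W  L  W  L  W  L  W  L  W  L  W  L  W  L  W  L  W  L  W  L
Position 23 is L, so the second player wins.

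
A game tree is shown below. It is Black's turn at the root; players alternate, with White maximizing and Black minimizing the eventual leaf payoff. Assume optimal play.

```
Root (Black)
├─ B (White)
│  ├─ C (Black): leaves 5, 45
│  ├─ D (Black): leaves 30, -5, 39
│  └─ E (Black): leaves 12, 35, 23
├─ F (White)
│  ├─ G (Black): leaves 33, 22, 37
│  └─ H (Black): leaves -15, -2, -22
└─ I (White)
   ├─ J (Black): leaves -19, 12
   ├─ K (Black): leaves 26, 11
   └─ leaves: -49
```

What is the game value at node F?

22

G: min(33, 22, 37) = 22
H: min(-15, -2, -22) = -22
F: max(22, -22) = 22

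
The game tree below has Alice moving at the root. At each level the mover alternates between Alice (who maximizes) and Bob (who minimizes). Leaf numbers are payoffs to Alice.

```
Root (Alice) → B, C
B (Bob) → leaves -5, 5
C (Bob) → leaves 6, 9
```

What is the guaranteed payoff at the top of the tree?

B (Bob): min(-5, 5) = -5
C (Bob): min(6, 9) = 6
Root (Alice): max(-5, 6) = 6

6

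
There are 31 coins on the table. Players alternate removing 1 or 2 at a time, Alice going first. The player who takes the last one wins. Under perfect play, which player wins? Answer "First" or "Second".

First

Mark each pile size as W (mover wins) or L (mover loses):
i:   0  1  2  3  4  5  6  7  8  9 10 11 12 13 14 15 16 17 18 19 20 21 22 23 24 25 26 27 28 29 30 31
     L  W  W  L  W  W  L  W  W  L  W  W  L  W  W  L  W  W  L  W  W  L  W  W  L  W  W  L  W  W  L  W
Position 31 is W, so the first player wins.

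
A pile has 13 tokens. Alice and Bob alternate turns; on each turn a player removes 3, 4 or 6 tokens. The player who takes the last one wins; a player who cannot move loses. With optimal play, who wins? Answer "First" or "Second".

Compute winning (W) and losing (L) positions by backward induction:
i:   0  1  2  3  4  5  6  7  8  9 10 11 12 13
     L  L  L  W  W  W  W  W  W  L  L  L  W  W
Position 13 is W, so the first player wins.

First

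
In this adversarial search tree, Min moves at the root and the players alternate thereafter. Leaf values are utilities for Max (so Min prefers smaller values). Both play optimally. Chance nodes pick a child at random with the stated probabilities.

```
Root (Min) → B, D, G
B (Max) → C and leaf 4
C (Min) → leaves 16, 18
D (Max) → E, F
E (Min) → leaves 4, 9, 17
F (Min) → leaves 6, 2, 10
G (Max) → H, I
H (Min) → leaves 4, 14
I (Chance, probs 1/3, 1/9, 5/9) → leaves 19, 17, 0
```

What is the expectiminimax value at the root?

C (Min): min(16, 18) = 16
B (Max): max(16, 4) = 16
E (Min): min(4, 9, 17) = 4
F (Min): min(6, 2, 10) = 2
D (Max): max(4, 2) = 4
H (Min): min(4, 14) = 4
I (Chance): 1/3·19 + 1/9·17 + 5/9·0 = 8.22
G (Max): max(4, 8.22) = 8.22
Root (Min): min(16, 4, 8.22) = 4

4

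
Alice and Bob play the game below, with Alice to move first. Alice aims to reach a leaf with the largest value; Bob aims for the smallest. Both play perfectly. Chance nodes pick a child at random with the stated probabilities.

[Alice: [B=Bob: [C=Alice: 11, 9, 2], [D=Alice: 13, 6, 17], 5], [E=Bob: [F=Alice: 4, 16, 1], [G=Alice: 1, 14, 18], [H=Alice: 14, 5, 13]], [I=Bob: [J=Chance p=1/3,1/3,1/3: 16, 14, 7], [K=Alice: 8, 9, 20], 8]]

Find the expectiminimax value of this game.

C (Alice): max(11, 9, 2) = 11
D (Alice): max(13, 6, 17) = 17
B (Bob): min(11, 17, 5) = 5
F (Alice): max(4, 16, 1) = 16
G (Alice): max(1, 14, 18) = 18
H (Alice): max(14, 5, 13) = 14
E (Bob): min(16, 18, 14) = 14
J (Chance): 1/3·16 + 1/3·14 + 1/3·7 = 12.33
K (Alice): max(8, 9, 20) = 20
I (Bob): min(12.33, 20, 8) = 8
Root (Alice): max(5, 14, 8) = 14

14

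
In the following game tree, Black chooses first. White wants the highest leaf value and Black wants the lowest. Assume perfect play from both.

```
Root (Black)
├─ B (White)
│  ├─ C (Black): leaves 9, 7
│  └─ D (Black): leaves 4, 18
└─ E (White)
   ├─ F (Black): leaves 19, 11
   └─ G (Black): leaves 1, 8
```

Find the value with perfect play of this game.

7

C (Black): min(9, 7) = 7
D (Black): min(4, 18) = 4
B (White): max(7, 4) = 7
F (Black): min(19, 11) = 11
G (Black): min(1, 8) = 1
E (White): max(11, 1) = 11
Root (Black): min(7, 11) = 7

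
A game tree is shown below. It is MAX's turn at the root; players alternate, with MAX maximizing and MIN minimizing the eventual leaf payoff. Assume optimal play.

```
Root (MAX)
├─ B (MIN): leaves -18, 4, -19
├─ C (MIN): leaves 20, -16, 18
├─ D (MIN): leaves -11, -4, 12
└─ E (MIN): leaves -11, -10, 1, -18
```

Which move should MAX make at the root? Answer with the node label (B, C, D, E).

D

B (MIN): min(-18, 4, -19) = -19
C (MIN): min(20, -16, 18) = -16
D (MIN): min(-11, -4, 12) = -11
E (MIN): min(-11, -10, 1, -18) = -18
Root (MAX): max(-19, -16, -11, -18) = -11
MAX picks the child with the highest value: D (value -11).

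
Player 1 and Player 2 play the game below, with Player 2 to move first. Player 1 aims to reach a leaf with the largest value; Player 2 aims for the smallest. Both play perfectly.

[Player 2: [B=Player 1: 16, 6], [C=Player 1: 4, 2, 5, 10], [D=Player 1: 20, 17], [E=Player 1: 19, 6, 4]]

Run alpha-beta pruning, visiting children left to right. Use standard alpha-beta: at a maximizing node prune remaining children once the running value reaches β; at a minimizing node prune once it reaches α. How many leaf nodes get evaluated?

B [α=-∞,β=+∞]: v=16
C [α=-∞,β=16]: v=10
D [α=-∞,β=10]: v=20 after child 1 ≥ β → β-cutoff, skip 1
E [α=-∞,β=10]: v=19 after child 1 ≥ β → β-cutoff, skip 2
Root [α=-∞,β=+∞]: v=10
Leaves evaluated: 8 of 11.

8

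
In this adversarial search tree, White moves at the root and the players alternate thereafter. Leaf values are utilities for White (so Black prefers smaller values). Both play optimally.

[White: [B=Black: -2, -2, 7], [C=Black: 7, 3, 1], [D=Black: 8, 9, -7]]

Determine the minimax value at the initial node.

B (Black): min(-2, -2, 7) = -2
C (Black): min(7, 3, 1) = 1
D (Black): min(8, 9, -7) = -7
Root (White): max(-2, 1, -7) = 1

1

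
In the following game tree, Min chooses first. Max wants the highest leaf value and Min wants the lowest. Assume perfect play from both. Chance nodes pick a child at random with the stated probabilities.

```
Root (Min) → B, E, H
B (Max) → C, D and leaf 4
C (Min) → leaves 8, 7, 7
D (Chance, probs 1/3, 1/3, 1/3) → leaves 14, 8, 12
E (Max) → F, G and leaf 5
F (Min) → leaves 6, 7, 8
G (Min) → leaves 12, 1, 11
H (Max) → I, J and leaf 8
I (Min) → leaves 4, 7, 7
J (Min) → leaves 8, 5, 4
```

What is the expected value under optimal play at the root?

6

C (Min): min(8, 7, 7) = 7
D (Chance): 1/3·14 + 1/3·8 + 1/3·12 = 11.33
B (Max): max(7, 11.33, 4) = 11.33
F (Min): min(6, 7, 8) = 6
G (Min): min(12, 1, 11) = 1
E (Max): max(6, 1, 5) = 6
I (Min): min(4, 7, 7) = 4
J (Min): min(8, 5, 4) = 4
H (Max): max(4, 4, 8) = 8
Root (Min): min(11.33, 6, 8) = 6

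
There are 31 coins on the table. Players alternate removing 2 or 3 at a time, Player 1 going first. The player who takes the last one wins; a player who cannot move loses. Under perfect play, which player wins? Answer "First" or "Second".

Second

Positions where the player to move wins (W) vs loses (L):
i:   0  1  2  3  4  5  6  7  8  9 10 11 12 13 14 15 16 17 18 19 20 21 22 23 24 25 26 27 28 29 30 31
     L  L  W  W  W  L  L  W  W  W  L  L  W  W  W  L  L  W  W  W  L  L  W  W  W  L  L  W  W  W  L  L
Position 31 is L, so the second player wins.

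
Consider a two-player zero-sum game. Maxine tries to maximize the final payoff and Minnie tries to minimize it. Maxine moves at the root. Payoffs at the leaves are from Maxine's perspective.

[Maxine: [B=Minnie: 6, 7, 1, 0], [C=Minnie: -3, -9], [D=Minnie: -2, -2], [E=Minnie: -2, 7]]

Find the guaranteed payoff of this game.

0

B (Minnie): min(6, 7, 1, 0) = 0
C (Minnie): min(-3, -9) = -9
D (Minnie): min(-2, -2) = -2
E (Minnie): min(-2, 7) = -2
Root (Maxine): max(0, -9, -2, -2) = 0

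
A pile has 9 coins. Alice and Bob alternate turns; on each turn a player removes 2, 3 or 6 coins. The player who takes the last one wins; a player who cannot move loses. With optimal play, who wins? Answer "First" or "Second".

Second

Mark each pile size as W (mover wins) or L (mover loses):
i:   0  1  2  3  4  5  6  7  8  9
     L  L  W  W  W  L  W  W  W  L
Position 9 is L, so the second player wins.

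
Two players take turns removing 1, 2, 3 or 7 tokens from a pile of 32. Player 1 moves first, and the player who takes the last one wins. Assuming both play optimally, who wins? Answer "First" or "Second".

Mark each pile size as W (mover wins) or L (mover loses):
i:   0  1  2  3  4  5  6  7  8  9 10 11 12 13 14 15 16 17 18 19 20 21 22 23 24 25 26 27 28 29 30 31 32
     L  W  W  W  L  W  W  W  L  W  W  W  L  W  W  W  L  W  W  W  L  W  W  W  L  W  W  W  L  W  W  W  L
Position 32 is L, so the second player wins.

Second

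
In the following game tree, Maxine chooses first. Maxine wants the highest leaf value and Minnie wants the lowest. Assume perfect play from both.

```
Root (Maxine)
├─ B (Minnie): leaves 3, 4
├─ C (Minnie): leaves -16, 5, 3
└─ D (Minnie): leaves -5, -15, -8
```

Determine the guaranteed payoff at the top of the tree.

B (Minnie): min(3, 4) = 3
C (Minnie): min(-16, 5, 3) = -16
D (Minnie): min(-5, -15, -8) = -15
Root (Maxine): max(3, -16, -15) = 3

3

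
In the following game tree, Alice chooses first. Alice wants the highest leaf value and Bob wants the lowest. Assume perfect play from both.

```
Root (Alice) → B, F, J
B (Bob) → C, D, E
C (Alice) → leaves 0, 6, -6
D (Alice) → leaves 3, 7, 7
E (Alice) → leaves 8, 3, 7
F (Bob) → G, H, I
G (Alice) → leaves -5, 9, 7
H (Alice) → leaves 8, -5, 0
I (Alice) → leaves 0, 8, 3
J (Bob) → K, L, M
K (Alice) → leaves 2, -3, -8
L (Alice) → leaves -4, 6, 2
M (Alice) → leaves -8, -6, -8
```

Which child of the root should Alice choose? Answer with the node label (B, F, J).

F

C (Alice): max(0, 6, -6) = 6
D (Alice): max(3, 7, 7) = 7
E (Alice): max(8, 3, 7) = 8
B (Bob): min(6, 7, 8) = 6
G (Alice): max(-5, 9, 7) = 9
H (Alice): max(8, -5, 0) = 8
I (Alice): max(0, 8, 3) = 8
F (Bob): min(9, 8, 8) = 8
K (Alice): max(2, -3, -8) = 2
L (Alice): max(-4, 6, 2) = 6
M (Alice): max(-8, -6, -8) = -6
J (Bob): min(2, 6, -6) = -6
Root (Alice): max(6, 8, -6) = 8
Alice picks the child with the highest value: F (value 8).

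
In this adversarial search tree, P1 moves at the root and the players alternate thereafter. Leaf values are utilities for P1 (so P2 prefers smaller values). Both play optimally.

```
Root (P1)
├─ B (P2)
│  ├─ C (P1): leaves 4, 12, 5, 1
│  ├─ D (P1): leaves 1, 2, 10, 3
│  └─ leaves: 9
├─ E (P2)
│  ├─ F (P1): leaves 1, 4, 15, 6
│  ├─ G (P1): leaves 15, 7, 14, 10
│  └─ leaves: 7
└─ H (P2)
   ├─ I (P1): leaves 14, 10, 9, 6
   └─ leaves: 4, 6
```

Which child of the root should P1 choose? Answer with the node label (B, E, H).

C (P1): max(4, 12, 5, 1) = 12
D (P1): max(1, 2, 10, 3) = 10
B (P2): min(12, 10, 9) = 9
F (P1): max(1, 4, 15, 6) = 15
G (P1): max(15, 7, 14, 10) = 15
E (P2): min(15, 15, 7) = 7
I (P1): max(14, 10, 9, 6) = 14
H (P2): min(14, 4, 6) = 4
Root (P1): max(9, 7, 4) = 9
P1 picks the child with the highest value: B (value 9).

B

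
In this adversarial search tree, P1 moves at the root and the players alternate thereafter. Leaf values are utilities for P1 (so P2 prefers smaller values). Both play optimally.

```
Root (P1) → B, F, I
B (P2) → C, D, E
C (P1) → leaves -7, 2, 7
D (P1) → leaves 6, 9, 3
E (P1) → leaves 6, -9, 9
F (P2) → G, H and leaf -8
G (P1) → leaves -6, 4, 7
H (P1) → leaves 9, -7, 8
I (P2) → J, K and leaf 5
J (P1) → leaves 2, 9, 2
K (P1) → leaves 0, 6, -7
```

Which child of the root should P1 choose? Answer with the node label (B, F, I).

B

C (P1): max(-7, 2, 7) = 7
D (P1): max(6, 9, 3) = 9
E (P1): max(6, -9, 9) = 9
B (P2): min(7, 9, 9) = 7
G (P1): max(-6, 4, 7) = 7
H (P1): max(9, -7, 8) = 9
F (P2): min(7, 9, -8) = -8
J (P1): max(2, 9, 2) = 9
K (P1): max(0, 6, -7) = 6
I (P2): min(9, 6, 5) = 5
Root (P1): max(7, -8, 5) = 7
P1 picks the child with the highest value: B (value 7).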